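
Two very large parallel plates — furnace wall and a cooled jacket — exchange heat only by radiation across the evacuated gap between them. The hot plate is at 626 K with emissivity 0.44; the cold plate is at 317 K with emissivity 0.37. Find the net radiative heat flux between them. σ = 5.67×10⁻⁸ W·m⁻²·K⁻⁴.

q ≈ 2050 W/m²

For two infinite grey parallel plates, q = σ(T₁⁴ − T₂⁴)/(1/ε₁ + 1/ε₂ − 1).
T₁⁴ − T₂⁴ = 1.536×10¹¹ − 1.010×10¹⁰ = 1.435×10¹¹ K⁴.
1/ε₁ + 1/ε₂ − 1 = 2.273 + 2.703 − 1 = 3.975.
q = 5.67×10⁻⁸ × 1.435×10¹¹ / 3.975.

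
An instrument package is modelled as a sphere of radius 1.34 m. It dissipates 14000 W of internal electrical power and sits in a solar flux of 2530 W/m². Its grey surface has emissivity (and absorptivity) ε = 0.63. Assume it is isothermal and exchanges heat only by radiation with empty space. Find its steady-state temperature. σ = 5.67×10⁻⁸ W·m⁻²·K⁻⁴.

T ≈ 411 K

At steady state, absorbed solar power + internal power = radiated power.
Absorbed: α·S·A_cross = 0.63·2530·5.641 = 8991 W (cross-section πr²).
Total input = 8991 + 14000 = 22990 W.
Radiated: εσ·A_surf·T⁴ with A_surf = 4πr² = 22.56 m².
T⁴ = 22990/(0.63·5.67×10⁻⁸·22.56) = 2.852×10¹⁰ K⁴.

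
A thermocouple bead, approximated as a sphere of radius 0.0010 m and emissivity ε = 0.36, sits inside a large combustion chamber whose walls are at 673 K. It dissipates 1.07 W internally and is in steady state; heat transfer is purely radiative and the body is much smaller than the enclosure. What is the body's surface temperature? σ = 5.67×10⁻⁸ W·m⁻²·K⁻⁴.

T ≈ 1450 K

For a small grey body in a large enclosure, net radiated power = εσA(T⁴ − T_w⁴).
Steady state: P = εσA(T⁴ − T_w⁴) with A = 4πr² = 1.257×10⁻⁵ m².
T⁴ = P/(εσA) + T_w⁴ = 1.07/(0.36·5.67×10⁻⁸·1.257×10⁻⁵) + (673)⁴
    = 4.171×10¹² + 2.051×10¹¹ = 4.377×10¹² K⁴.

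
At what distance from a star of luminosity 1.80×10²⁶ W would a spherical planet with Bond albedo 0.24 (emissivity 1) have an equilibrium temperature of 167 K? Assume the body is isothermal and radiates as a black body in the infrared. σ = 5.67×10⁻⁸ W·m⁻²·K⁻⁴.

For an isothermal black-emitting sphere, (1−a)S·πr² = σ·4πr²·T⁴ ⇒ S = 4σT⁴/(1−a).
S = 4·5.67×10⁻⁸·(167)⁴/0.760 = 232.1 W/m².
Flux falls as S = L/(4πd²), so d = √(L/(4πS)) = √(1.80×10²⁶/(4π·232.1)).

d ≈ 2.48×10¹¹ m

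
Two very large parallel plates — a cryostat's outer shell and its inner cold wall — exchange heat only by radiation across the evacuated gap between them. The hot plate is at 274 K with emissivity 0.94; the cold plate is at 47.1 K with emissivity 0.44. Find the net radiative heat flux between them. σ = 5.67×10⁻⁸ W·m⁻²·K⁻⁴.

q ≈ 137 W/m²

For two infinite grey parallel plates, q = σ(T₁⁴ − T₂⁴)/(1/ε₁ + 1/ε₂ − 1).
T₁⁴ − T₂⁴ = 5.636×10⁹ − 4.921×10⁶ = 5.631×10⁹ K⁴.
1/ε₁ + 1/ε₂ − 1 = 1.064 + 2.273 − 1 = 2.337.
q = 5.67×10⁻⁸ × 5.631×10⁹ / 2.337.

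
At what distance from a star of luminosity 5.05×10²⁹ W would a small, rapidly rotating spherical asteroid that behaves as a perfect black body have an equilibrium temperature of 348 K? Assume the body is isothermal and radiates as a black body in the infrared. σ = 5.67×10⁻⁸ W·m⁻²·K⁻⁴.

For an isothermal black-emitting sphere, (1−a)S·πr² = σ·4πr²·T⁴ ⇒ S = 4σT⁴/(1−a).
S = 4·5.67×10⁻⁸·(348)⁴/1.00 = 3326 W/m².
Flux falls as S = L/(4πd²), so d = √(L/(4πS)) = √(5.05×10²⁹/(4π·3326)).

d ≈ 3.48×10¹² m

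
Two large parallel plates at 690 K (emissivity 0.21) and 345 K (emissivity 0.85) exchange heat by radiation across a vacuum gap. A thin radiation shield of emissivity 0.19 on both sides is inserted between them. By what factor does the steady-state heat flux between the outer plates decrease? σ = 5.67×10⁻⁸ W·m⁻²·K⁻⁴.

factor ≈ 2.93

Without shield: q₀ = σΔ(T⁴)/(1/ε₁+1/ε₂−1) with denominator 4.938.
With shield the two gaps are in series; the resistances add: (1/ε₁+1/ε_s−1)+(1/ε_s+1/ε₂−1) = 9.025+5.440 = 14.46.
Heat-flux ratio q₀/q = 14.46/4.938.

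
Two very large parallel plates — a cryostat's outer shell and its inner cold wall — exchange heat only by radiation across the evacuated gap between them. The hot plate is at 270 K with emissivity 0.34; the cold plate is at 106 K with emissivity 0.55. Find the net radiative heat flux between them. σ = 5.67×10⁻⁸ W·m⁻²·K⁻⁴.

q ≈ 78.2 W/m²

For two infinite grey parallel plates, q = σ(T₁⁴ − T₂⁴)/(1/ε₁ + 1/ε₂ − 1).
T₁⁴ − T₂⁴ = 5.314×10⁹ − 1.262×10⁸ = 5.188×10⁹ K⁴.
1/ε₁ + 1/ε₂ − 1 = 2.941 + 1.818 − 1 = 3.759.
q = 5.67×10⁻⁸ × 5.188×10⁹ / 3.759.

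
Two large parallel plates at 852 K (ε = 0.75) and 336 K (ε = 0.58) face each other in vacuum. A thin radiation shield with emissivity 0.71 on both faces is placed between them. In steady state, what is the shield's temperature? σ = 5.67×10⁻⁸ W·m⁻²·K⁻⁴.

T_s ≈ 737 K

In steady state the net flux on the hot side equals that on the cold side.
σ(T₁⁴−T_s⁴)/D₁ = σ(T_s⁴−T₂⁴)/D₂, with D₁ = 1/ε₁+1/ε_s−1 = 1.742, D₂ = 1/ε_s+1/ε₂−1 = 2.133.
Solve for T_s⁴: T_s⁴ = (D₂·T₁⁴ + D₁·T₂⁴)/(D₁+D₂) = 2.958×10¹¹ K⁴.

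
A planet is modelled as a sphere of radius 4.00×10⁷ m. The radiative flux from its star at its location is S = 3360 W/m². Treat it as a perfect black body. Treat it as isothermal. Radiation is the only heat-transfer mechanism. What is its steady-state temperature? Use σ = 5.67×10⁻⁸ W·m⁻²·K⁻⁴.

At equilibrium, absorbed power = emitted power.
Absorbing cross-section = πr² = 5.027×10¹⁵ m²; emitting surface = 4πr² = 2.011×10¹⁶ m² (ratio 4).
S·A_cross = εσ·A_surf·T⁴  ⇒  T⁴ = S/(4σ).
T⁴ = 1.00·3360/(4·5.67×10⁻⁸) = 1.481×10¹⁰ K⁴.
T = (1.481×10¹⁰)^(1/4).

T ≈ 349 K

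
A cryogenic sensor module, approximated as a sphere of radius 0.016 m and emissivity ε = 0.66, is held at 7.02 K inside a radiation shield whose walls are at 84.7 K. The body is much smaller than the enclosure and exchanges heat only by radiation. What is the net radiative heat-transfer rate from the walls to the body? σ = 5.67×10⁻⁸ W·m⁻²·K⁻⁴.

For a small grey body in a large enclosure: P_net = εσA(T_body⁴ − T_wall⁴).
A = 4πr² = 0.003217 m²; T_body⁴ − T_wall⁴ = 2429 − 5.147×10⁷ = -5.147×10⁷ K⁴.
|P_net| = 0.66·5.67×10⁻⁸·0.003217·5.147×10⁷.

P_net ≈ 0.00620 W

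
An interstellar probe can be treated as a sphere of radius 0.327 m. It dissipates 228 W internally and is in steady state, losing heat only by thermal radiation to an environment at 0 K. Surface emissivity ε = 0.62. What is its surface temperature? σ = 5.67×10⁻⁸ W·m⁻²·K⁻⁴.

T ≈ 264 K

Steady state: internal power = radiated power, P = εσA T⁴.
Radiating area A = 4πr² = 1.344 m².
T⁴ = P/(εσA) = 228/(0.62·5.67×10⁻⁸·1.344) = 4.827×10⁹ K⁴.
T = (4.827×10⁹)^(1/4).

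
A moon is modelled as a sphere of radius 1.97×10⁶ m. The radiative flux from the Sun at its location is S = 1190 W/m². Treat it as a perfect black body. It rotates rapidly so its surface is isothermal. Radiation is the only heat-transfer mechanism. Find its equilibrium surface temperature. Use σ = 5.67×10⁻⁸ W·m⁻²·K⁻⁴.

At equilibrium, absorbed power = emitted power.
Absorbing cross-section = πr² = 1.219×10¹³ m²; emitting surface = 4πr² = 4.877×10¹³ m² (ratio 4).
S·A_cross = εσ·A_surf·T⁴  ⇒  T⁴ = S/(4σ).
T⁴ = 1.00·1190/(4·5.67×10⁻⁸) = 5.247×10⁹ K⁴.
T = (5.247×10⁹)^(1/4).

T ≈ 269 K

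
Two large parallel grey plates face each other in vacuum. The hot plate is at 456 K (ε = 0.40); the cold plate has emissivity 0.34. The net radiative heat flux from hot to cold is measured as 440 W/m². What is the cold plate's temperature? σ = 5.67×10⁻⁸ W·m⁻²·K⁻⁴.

T₂ ≈ 306 K

q = σ(T₁⁴ − T₂⁴)/(1/ε₁ + 1/ε₂ − 1); denominator = 4.441.
T₂⁴ = T₁⁴ − q·(1/ε₁+1/ε₂−1)/σ = 4.324×10¹⁰ − 440·4.441/5.67×10⁻⁸
    = 8.773×10⁹ K⁴.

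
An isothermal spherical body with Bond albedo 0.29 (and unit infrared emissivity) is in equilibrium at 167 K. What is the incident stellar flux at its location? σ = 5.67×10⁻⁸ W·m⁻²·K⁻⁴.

S ≈ 248 W/m²

(1−a)S·πr² = σ·4πr²·T⁴ ⇒ S = 4σT⁴/(1−a).
S = 4·5.67×10⁻⁸·7.778×10⁸/0.710.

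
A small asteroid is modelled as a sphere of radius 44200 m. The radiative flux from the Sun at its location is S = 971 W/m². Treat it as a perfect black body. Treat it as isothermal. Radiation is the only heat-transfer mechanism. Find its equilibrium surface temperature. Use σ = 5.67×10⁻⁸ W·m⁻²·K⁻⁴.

T ≈ 256 K

At equilibrium, absorbed power = emitted power.
Absorbing cross-section = πr² = 6.138×10⁹ m²; emitting surface = 4πr² = 2.455×10¹⁰ m² (ratio 4).
S·A_cross = εσ·A_surf·T⁴  ⇒  T⁴ = S/(4σ).
T⁴ = 1.00·971/(4·5.67×10⁻⁸) = 4.281×10⁹ K⁴.
T = (4.281×10⁹)^(1/4).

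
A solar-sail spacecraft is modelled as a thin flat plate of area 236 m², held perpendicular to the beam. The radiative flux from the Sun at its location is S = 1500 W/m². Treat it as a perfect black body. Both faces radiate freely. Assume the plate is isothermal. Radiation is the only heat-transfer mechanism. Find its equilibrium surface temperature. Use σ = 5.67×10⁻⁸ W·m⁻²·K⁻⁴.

T ≈ 339 K

At equilibrium, absorbed power = emitted power.
Absorbing cross-section = A = 236.0 m²; emitting surface = 2A = 472.0 m² (ratio 2).
S·A_cross = εσ·A_surf·T⁴  ⇒  T⁴ = S/(2σ).
T⁴ = 1.00·1500/(2·5.67×10⁻⁸) = 1.323×10¹⁰ K⁴.
T = (1.323×10¹⁰)^(1/4).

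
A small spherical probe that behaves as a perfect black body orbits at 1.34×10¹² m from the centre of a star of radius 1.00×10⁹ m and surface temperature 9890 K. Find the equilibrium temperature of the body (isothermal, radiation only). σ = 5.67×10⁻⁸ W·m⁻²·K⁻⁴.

T ≈ 191 K

The star's surface emits σT_*⁴; at distance d the flux is S = σT_*⁴(R_*/d)².
S = 5.67×10⁻⁸·(9890)⁴·(1.00×10⁹/1.34×10¹²)² = 302.1 W/m².
For an isothermal sphere T⁴ = (1−a)S/(4σ) = 1.332×10⁹ K⁴.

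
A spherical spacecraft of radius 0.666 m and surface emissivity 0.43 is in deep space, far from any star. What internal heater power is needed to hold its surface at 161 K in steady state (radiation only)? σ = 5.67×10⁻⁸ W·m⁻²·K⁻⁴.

P = εσ·4πr²·T⁴.
4πr² = 5.574 m²; T⁴ = 6.719×10⁸ K⁴.
P = 0.43·5.67×10⁻⁸·5.574·6.719×10⁸.

P ≈ 91.3 W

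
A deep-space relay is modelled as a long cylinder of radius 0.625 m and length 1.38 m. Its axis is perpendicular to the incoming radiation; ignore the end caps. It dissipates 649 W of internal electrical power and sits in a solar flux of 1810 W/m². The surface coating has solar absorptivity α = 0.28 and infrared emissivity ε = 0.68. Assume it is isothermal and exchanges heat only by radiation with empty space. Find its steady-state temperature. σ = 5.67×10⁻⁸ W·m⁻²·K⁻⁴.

At steady state, absorbed solar power + internal power = radiated power.
Absorbed: α·S·A_cross = 0.28·1810·1.725 = 874.2 W (cross-section 2rL).
Total input = 874.2 + 649 = 1523 W.
Radiated: εσ·A_surf·T⁴ with A_surf = 2πrL = 5.419 m².
T⁴ = 1523/(0.68·5.67×10⁻⁸·5.419) = 7.290×10⁹ K⁴.

T ≈ 292 K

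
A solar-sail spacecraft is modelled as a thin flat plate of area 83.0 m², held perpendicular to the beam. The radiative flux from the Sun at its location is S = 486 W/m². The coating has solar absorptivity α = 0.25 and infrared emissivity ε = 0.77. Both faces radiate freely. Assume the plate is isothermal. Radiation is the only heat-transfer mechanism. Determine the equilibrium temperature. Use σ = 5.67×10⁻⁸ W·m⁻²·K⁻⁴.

T ≈ 193 K

At equilibrium, absorbed power = emitted power.
Absorbing cross-section = A = 83.00 m²; emitting surface = 2A = 166.0 m² (ratio 2).
αS·A_cross = εσ·A_surf·T⁴  ⇒  T⁴ = αS/(ε·2σ).
T⁴ = 0.250·486/(0.77·2·5.67×10⁻⁸) = 1.391×10⁹ K⁴.
T = (1.391×10⁹)^(1/4).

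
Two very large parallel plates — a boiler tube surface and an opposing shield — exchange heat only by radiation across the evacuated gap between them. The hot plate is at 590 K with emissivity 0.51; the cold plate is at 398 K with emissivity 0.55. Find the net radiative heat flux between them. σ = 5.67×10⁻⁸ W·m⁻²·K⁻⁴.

For two infinite grey parallel plates, q = σ(T₁⁴ − T₂⁴)/(1/ε₁ + 1/ε₂ − 1).
T₁⁴ − T₂⁴ = 1.212×10¹¹ − 2.509×10¹⁰ = 9.608×10¹⁰ K⁴.
1/ε₁ + 1/ε₂ − 1 = 1.961 + 1.818 − 1 = 2.779.
q = 5.67×10⁻⁸ × 9.608×10¹⁰ / 2.779.

q ≈ 1960 W/m²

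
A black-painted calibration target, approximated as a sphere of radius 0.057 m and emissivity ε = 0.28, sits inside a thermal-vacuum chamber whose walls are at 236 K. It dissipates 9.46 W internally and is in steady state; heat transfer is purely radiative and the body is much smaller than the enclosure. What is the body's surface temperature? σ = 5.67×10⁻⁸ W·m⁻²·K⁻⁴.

For a small grey body in a large enclosure, net radiated power = εσA(T⁴ − T_w⁴).
Steady state: P = εσA(T⁴ − T_w⁴) with A = 4πr² = 0.04083 m².
T⁴ = P/(εσA) + T_w⁴ = 9.46/(0.28·5.67×10⁻⁸·0.04083) + (236)⁴
    = 1.459×10¹⁰ + 3.102×10⁹ = 1.770×10¹⁰ K⁴.

T ≈ 365 K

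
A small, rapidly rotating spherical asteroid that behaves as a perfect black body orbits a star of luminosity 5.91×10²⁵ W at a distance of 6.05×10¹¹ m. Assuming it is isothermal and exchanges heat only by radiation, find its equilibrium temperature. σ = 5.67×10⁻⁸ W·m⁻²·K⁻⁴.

T ≈ 86.8 K

First find the stellar flux at distance d: S = L/(4πd²) = 5.91×10²⁵/(4π·(6.05×10¹¹)²) = 12.85 W/m².
For an isothermal sphere, absorbed (1−a)S·πr² = emitted σ·4πr²·T⁴, so T⁴ = (1−a)S/(4σ).
T⁴ = 1.00·12.85/(4·5.67×10⁻⁸) = 5.665×10⁷ K⁴.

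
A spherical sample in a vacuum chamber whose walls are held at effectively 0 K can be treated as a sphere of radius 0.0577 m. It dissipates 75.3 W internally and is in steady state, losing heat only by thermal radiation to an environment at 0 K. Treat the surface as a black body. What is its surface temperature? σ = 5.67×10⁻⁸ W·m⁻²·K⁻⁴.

Steady state: internal power = radiated power, P = εσA T⁴.
Radiating area A = 4πr² = 0.04184 m².
T⁴ = P/(εσA) = 75.3/(1.0·5.67×10⁻⁸·0.04184) = 3.174×10¹⁰ K⁴.
T = (3.174×10¹⁰)^(1/4).

T ≈ 422 K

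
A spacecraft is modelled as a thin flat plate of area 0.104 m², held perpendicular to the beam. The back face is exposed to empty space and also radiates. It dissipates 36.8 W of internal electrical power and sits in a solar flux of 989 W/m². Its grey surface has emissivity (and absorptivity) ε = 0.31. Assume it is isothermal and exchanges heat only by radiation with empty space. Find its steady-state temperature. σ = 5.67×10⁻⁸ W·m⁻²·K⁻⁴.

T ≈ 370 K

At steady state, absorbed solar power + internal power = radiated power.
Absorbed: α·S·A_cross = 0.31·989·0.1040 = 31.89 W (cross-section A).
Total input = 31.89 + 36.8 = 68.69 W.
Radiated: εσ·A_surf·T⁴ with A_surf = 2A = 0.2080 m².
T⁴ = 68.69/(0.31·5.67×10⁻⁸·0.2080) = 1.879×10¹⁰ K⁴.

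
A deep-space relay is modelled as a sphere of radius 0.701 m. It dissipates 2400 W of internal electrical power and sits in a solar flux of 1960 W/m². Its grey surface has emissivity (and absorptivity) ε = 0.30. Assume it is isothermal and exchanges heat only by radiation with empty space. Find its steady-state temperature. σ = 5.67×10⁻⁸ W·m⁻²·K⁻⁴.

At steady state, absorbed solar power + internal power = radiated power.
Absorbed: α·S·A_cross = 0.30·1960·1.544 = 907.7 W (cross-section πr²).
Total input = 907.7 + 2400 = 3308 W.
Radiated: εσ·A_surf·T⁴ with A_surf = 4πr² = 6.175 m².
T⁴ = 3308/(0.30·5.67×10⁻⁸·6.175) = 3.149×10¹⁰ K⁴.

T ≈ 421 K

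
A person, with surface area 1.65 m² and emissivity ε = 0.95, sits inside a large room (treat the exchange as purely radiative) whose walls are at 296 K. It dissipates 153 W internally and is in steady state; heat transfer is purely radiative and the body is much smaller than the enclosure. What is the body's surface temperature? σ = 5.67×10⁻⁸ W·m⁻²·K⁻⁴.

T ≈ 311 K

For a small grey body in a large enclosure, net radiated power = εσA(T⁴ − T_w⁴).
Steady state: P = εσA(T⁴ − T_w⁴) with A = 1.65 m².
T⁴ = P/(εσA) + T_w⁴ = 153/(0.95·5.67×10⁻⁸·1.650) + (296)⁴
    = 1.721×10⁹ + 7.677×10⁹ = 9.398×10⁹ K⁴.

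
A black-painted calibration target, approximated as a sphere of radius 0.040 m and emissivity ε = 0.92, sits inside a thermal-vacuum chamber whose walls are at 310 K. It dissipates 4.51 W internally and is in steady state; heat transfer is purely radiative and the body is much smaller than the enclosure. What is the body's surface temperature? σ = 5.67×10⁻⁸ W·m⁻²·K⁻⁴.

For a small grey body in a large enclosure, net radiated power = εσA(T⁴ − T_w⁴).
Steady state: P = εσA(T⁴ − T_w⁴) with A = 4πr² = 0.02011 m².
T⁴ = P/(εσA) + T_w⁴ = 4.51/(0.92·5.67×10⁻⁸·0.02011) + (310)⁴
    = 4.300×10⁹ + 9.235×10⁹ = 1.354×10¹⁰ K⁴.

T ≈ 341 K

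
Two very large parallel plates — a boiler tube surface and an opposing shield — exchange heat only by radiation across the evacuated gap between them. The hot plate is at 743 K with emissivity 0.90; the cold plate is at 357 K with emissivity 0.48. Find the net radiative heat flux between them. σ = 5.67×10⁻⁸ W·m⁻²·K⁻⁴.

q ≈ 7450 W/m²

For two infinite grey parallel plates, q = σ(T₁⁴ − T₂⁴)/(1/ε₁ + 1/ε₂ − 1).
T₁⁴ − T₂⁴ = 3.048×10¹¹ − 1.624×10¹⁰ = 2.885×10¹¹ K⁴.
1/ε₁ + 1/ε₂ − 1 = 1.111 + 2.083 − 1 = 2.194.
q = 5.67×10⁻⁸ × 2.885×10¹¹ / 2.194.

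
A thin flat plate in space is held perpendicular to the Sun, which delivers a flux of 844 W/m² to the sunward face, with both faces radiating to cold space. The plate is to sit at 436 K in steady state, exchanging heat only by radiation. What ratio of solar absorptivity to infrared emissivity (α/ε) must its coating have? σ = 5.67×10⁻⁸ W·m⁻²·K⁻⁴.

Balance: αS·A = εσ·2A·T⁴ ⇒ α/ε = 2σT⁴/S.
α/ε = 2·5.67×10⁻⁸·(436)⁴/844 = 2·5.67×10⁻⁸·3.614×10¹⁰/844.

α/ε ≈ 4.86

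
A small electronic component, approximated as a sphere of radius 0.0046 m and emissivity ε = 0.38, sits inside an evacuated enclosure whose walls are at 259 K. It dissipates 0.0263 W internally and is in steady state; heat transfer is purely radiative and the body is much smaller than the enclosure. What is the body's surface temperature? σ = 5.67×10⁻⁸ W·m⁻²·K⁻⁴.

For a small grey body in a large enclosure, net radiated power = εσA(T⁴ − T_w⁴).
Steady state: P = εσA(T⁴ − T_w⁴) with A = 4πr² = 2.659×10⁻⁴ m².
T⁴ = P/(εσA) + T_w⁴ = 0.0263/(0.38·5.67×10⁻⁸·2.659×10⁻⁴) + (259)⁴
    = 4.591×10⁹ + 4.500×10⁹ = 9.090×10⁹ K⁴.

T ≈ 309 K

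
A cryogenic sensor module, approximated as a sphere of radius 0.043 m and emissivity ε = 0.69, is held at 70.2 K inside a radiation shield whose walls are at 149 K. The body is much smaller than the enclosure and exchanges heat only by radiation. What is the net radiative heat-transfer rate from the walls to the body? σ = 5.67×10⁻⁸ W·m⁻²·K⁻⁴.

P_net ≈ 0.426 W

For a small grey body in a large enclosure: P_net = εσA(T_body⁴ − T_wall⁴).
A = 4πr² = 0.02324 m²; T_body⁴ − T_wall⁴ = 2.429×10⁷ − 4.929×10⁸ = -4.686×10⁸ K⁴.
|P_net| = 0.69·5.67×10⁻⁸·0.02324·4.686×10⁸.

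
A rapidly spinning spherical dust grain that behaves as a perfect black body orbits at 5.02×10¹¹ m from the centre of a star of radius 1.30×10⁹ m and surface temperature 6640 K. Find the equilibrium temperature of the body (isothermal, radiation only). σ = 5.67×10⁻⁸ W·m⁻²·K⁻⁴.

The star's surface emits σT_*⁴; at distance d the flux is S = σT_*⁴(R_*/d)².
S = 5.67×10⁻⁸·(6640)⁴·(1.30×10⁹/5.02×10¹¹)² = 739.2 W/m².
For an isothermal sphere T⁴ = (1−a)S/(4σ) = 3.259×10⁹ K⁴.

T ≈ 239 K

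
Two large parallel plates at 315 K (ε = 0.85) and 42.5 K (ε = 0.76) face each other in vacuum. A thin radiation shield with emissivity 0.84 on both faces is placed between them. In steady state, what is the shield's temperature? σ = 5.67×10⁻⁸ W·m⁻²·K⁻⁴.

In steady state the net flux on the hot side equals that on the cold side.
σ(T₁⁴−T_s⁴)/D₁ = σ(T_s⁴−T₂⁴)/D₂, with D₁ = 1/ε₁+1/ε_s−1 = 1.367, D₂ = 1/ε_s+1/ε₂−1 = 1.506.
Solve for T_s⁴: T_s⁴ = (D₂·T₁⁴ + D₁·T₂⁴)/(D₁+D₂) = 5.163×10⁹ K⁴.

T_s ≈ 268 K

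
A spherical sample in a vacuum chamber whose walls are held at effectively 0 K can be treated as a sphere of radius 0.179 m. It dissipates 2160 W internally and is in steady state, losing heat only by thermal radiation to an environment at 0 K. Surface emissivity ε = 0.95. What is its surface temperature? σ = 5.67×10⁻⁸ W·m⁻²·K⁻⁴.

Steady state: internal power = radiated power, P = εσA T⁴.
Radiating area A = 4πr² = 0.4026 m².
T⁴ = P/(εσA) = 2160/(0.95·5.67×10⁻⁸·0.4026) = 9.959×10¹⁰ K⁴.
T = (9.959×10¹⁰)^(1/4).

T ≈ 562 K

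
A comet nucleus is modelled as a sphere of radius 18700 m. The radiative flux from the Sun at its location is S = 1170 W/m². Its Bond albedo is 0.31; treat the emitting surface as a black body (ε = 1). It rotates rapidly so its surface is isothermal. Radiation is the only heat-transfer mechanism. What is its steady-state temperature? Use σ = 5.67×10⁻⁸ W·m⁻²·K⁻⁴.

T ≈ 244 K

At equilibrium, absorbed power = emitted power.
Absorbing cross-section = πr² = 1.099×10⁹ m²; emitting surface = 4πr² = 4.394×10⁹ m² (ratio 4).
(1−a)S·A_cross = εσ·A_surf·T⁴  ⇒  T⁴ = (1−a)S/(4σ).
T⁴ = 0.690·1170/(4·5.67×10⁻⁸) = 3.560×10⁹ K⁴.
T = (3.560×10⁹)^(1/4).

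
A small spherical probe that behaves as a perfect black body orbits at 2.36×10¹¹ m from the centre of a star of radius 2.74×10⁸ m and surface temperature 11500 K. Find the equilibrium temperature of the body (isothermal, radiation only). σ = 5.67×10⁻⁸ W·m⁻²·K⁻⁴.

T ≈ 277 K

The star's surface emits σT_*⁴; at distance d the flux is S = σT_*⁴(R_*/d)².
S = 5.67×10⁻⁸·(11500)⁴·(2.74×10⁸/2.36×10¹¹)² = 1337 W/m².
For an isothermal sphere T⁴ = (1−a)S/(4σ) = 5.894×10⁹ K⁴.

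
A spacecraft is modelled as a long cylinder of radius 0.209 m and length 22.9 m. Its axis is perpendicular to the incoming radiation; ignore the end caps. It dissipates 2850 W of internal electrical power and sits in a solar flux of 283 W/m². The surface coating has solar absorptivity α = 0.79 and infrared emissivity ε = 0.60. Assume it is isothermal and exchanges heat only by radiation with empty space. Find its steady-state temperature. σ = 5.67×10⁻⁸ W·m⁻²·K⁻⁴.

T ≈ 264 K

At steady state, absorbed solar power + internal power = radiated power.
Absorbed: α·S·A_cross = 0.79·283·9.572 = 2140 W (cross-section 2rL).
Total input = 2140 + 2850 = 4990 W.
Radiated: εσ·A_surf·T⁴ with A_surf = 2πrL = 30.07 m².
T⁴ = 4990/(0.60·5.67×10⁻⁸·30.07) = 4.878×10⁹ K⁴.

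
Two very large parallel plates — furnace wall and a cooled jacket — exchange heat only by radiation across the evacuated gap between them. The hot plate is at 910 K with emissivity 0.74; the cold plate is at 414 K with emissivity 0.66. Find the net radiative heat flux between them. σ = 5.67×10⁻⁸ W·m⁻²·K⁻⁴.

For two infinite grey parallel plates, q = σ(T₁⁴ − T₂⁴)/(1/ε₁ + 1/ε₂ − 1).
T₁⁴ − T₂⁴ = 6.857×10¹¹ − 2.938×10¹⁰ = 6.564×10¹¹ K⁴.
1/ε₁ + 1/ε₂ − 1 = 1.351 + 1.515 − 1 = 1.867.
q = 5.67×10⁻⁸ × 6.564×10¹¹ / 1.867.

q ≈ 19900 W/m²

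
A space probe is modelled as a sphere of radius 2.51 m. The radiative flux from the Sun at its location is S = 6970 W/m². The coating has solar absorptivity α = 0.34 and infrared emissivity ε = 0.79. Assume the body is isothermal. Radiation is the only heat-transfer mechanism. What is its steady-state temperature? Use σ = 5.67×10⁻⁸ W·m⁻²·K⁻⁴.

T ≈ 339 K

At equilibrium, absorbed power = emitted power.
Absorbing cross-section = πr² = 19.79 m²; emitting surface = 4πr² = 79.17 m² (ratio 4).
αS·A_cross = εσ·A_surf·T⁴  ⇒  T⁴ = αS/(ε·4σ).
T⁴ = 0.340·6970/(0.79·4·5.67×10⁻⁸) = 1.323×10¹⁰ K⁴.
T = (1.323×10¹⁰)^(1/4).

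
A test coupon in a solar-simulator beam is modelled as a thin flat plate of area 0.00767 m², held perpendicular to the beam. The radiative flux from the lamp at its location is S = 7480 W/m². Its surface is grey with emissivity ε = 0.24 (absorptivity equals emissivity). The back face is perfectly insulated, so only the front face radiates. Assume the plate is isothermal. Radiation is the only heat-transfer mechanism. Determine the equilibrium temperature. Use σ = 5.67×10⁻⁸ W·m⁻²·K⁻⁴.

At equilibrium, absorbed power = emitted power.
Absorbing cross-section = A = 0.007670 m²; emitting surface = A = 0.007670 m² (ratio 1).
εS·A_cross = εσ·A_surf·T⁴  ⇒  T⁴ = S/(1σ)   (ε cancels).
T⁴ = 7480/(1·5.67×10⁻⁸) = 1.319×10¹¹ K⁴.
T = (1.319×10¹¹)^(1/4).

T ≈ 603 K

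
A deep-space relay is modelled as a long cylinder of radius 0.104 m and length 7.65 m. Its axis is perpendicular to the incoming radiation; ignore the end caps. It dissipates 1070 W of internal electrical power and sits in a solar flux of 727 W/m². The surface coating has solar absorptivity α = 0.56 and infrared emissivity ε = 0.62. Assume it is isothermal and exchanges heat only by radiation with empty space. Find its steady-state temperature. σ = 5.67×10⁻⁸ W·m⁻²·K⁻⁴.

T ≈ 314 K

At steady state, absorbed solar power + internal power = radiated power.
Absorbed: α·S·A_cross = 0.56·727·1.591 = 647.8 W (cross-section 2rL).
Total input = 647.8 + 1070 = 1718 W.
Radiated: εσ·A_surf·T⁴ with A_surf = 2πrL = 4.999 m².
T⁴ = 1718/(0.62·5.67×10⁻⁸·4.999) = 9.775×10⁹ K⁴.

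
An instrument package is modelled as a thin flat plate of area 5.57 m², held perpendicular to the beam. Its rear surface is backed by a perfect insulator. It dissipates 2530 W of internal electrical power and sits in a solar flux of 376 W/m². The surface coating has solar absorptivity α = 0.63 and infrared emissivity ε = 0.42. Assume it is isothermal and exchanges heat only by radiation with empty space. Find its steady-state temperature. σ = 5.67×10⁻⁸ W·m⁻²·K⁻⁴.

T ≈ 413 K

At steady state, absorbed solar power + internal power = radiated power.
Absorbed: α·S·A_cross = 0.63·376·5.570 = 1319 W (cross-section A).
Total input = 1319 + 2530 = 3849 W.
Radiated: εσ·A_surf·T⁴ with A_surf = A = 5.570 m².
T⁴ = 3849/(0.42·5.67×10⁻⁸·5.570) = 2.902×10¹⁰ K⁴.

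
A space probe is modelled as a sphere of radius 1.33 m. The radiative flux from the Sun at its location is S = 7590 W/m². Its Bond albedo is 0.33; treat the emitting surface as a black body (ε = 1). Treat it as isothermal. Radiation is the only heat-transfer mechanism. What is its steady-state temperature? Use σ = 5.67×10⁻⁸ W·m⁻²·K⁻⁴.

T ≈ 387 K

At equilibrium, absorbed power = emitted power.
Absorbing cross-section = πr² = 5.557 m²; emitting surface = 4πr² = 22.23 m² (ratio 4).
(1−a)S·A_cross = εσ·A_surf·T⁴  ⇒  T⁴ = (1−a)S/(4σ).
T⁴ = 0.670·7590/(4·5.67×10⁻⁸) = 2.242×10¹⁰ K⁴.
T = (2.242×10¹⁰)^(1/4).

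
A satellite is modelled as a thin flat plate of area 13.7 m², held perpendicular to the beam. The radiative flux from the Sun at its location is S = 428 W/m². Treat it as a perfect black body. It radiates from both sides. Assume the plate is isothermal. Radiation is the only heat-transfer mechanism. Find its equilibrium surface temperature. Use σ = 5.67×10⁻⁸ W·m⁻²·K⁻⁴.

At equilibrium, absorbed power = emitted power.
Absorbing cross-section = A = 13.70 m²; emitting surface = 2A = 27.40 m² (ratio 2).
S·A_cross = εσ·A_surf·T⁴  ⇒  T⁴ = S/(2σ).
T⁴ = 1.00·428/(2·5.67×10⁻⁸) = 3.774×10⁹ K⁴.
T = (3.774×10⁹)^(1/4).

T ≈ 248 K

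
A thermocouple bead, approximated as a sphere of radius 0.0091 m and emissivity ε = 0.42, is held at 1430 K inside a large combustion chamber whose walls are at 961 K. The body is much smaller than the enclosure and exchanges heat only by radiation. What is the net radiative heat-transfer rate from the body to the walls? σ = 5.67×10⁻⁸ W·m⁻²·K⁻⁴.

P_net ≈ 82.5 W

For a small grey body in a large enclosure: P_net = εσA(T_body⁴ − T_wall⁴).
A = 4πr² = 0.001041 m²; T_body⁴ − T_wall⁴ = 4.182×10¹² − 8.529×10¹¹ = 3.329×10¹² K⁴.
|P_net| = 0.42·5.67×10⁻⁸·0.001041·3.329×10¹².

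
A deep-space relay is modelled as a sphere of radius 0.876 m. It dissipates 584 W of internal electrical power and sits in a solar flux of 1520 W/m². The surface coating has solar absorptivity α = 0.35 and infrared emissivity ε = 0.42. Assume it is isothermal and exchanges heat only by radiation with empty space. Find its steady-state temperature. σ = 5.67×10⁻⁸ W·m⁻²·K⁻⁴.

T ≈ 300 K

At steady state, absorbed solar power + internal power = radiated power.
Absorbed: α·S·A_cross = 0.35·1520·2.411 = 1283 W (cross-section πr²).
Total input = 1283 + 584 = 1867 W.
Radiated: εσ·A_surf·T⁴ with A_surf = 4πr² = 9.643 m².
T⁴ = 1867/(0.42·5.67×10⁻⁸·9.643) = 8.128×10⁹ K⁴.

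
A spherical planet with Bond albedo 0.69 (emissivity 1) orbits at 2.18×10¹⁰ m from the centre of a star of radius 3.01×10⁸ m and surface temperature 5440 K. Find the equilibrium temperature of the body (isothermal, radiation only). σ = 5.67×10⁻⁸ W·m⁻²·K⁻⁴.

The star's surface emits σT_*⁴; at distance d the flux is S = σT_*⁴(R_*/d)².
S = 5.67×10⁻⁸·(5440)⁴·(3.01×10⁸/2.18×10¹⁰)² = 9467 W/m².
For an isothermal sphere T⁴ = (1−a)S/(4σ) = 1.294×10¹⁰ K⁴.

T ≈ 337 K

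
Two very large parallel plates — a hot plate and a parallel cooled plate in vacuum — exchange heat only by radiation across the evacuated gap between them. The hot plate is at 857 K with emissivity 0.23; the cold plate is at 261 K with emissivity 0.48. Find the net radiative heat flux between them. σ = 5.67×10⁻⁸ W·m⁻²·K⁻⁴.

For two infinite grey parallel plates, q = σ(T₁⁴ − T₂⁴)/(1/ε₁ + 1/ε₂ − 1).
T₁⁴ − T₂⁴ = 5.394×10¹¹ − 4.640×10⁹ = 5.348×10¹¹ K⁴.
1/ε₁ + 1/ε₂ − 1 = 4.348 + 2.083 − 1 = 5.431.
q = 5.67×10⁻⁸ × 5.348×10¹¹ / 5.431.

q ≈ 5580 W/m²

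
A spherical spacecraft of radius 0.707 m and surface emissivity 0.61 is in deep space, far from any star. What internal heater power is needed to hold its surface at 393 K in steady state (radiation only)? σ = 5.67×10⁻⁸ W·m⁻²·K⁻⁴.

P = εσ·4πr²·T⁴.
4πr² = 6.281 m²; T⁴ = 2.385×10¹⁰ K⁴.
P = 0.61·5.67×10⁻⁸·6.281·2.385×10¹⁰.

P ≈ 5180 W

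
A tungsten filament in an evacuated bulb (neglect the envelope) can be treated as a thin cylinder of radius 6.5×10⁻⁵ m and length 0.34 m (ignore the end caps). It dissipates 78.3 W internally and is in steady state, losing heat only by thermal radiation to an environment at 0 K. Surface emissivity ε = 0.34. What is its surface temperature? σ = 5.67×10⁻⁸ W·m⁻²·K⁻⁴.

Steady state: internal power = radiated power, P = εσA T⁴.
Radiating area A = 2πrL = 1.389×10⁻⁴ m².
T⁴ = P/(εσA) = 78.3/(0.34·5.67×10⁻⁸·1.389×10⁻⁴) = 2.925×10¹³ K⁴.
T = (2.925×10¹³)^(1/4).

T ≈ 2330 K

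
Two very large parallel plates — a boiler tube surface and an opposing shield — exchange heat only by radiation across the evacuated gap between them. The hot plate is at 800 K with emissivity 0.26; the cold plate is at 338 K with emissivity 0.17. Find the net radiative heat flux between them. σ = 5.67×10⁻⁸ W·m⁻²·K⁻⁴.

For two infinite grey parallel plates, q = σ(T₁⁴ − T₂⁴)/(1/ε₁ + 1/ε₂ − 1).
T₁⁴ − T₂⁴ = 4.096×10¹¹ − 1.305×10¹⁰ = 3.965×10¹¹ K⁴.
1/ε₁ + 1/ε₂ − 1 = 3.846 + 5.882 − 1 = 8.729.
q = 5.67×10⁻⁸ × 3.965×10¹¹ / 8.729.

q ≈ 2580 W/m²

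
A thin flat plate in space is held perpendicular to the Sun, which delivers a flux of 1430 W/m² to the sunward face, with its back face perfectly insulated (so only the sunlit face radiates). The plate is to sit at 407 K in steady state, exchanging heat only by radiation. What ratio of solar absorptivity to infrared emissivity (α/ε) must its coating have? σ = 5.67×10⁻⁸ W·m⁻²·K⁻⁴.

α/ε ≈ 1.09

Balance: αS·A = εσ·1A·T⁴ ⇒ α/ε = σT⁴/S.
α/ε = 5.67×10⁻⁸·(407)⁴/1430 = 5.67×10⁻⁸·2.744×10¹⁰/1430.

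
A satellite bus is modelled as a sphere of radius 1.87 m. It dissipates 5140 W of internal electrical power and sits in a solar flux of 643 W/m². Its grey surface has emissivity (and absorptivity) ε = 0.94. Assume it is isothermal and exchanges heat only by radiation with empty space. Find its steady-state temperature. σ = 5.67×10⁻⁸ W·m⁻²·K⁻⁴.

At steady state, absorbed solar power + internal power = radiated power.
Absorbed: α·S·A_cross = 0.94·643·10.99 = 6640 W (cross-section πr²).
Total input = 6640 + 5140 = 11780 W.
Radiated: εσ·A_surf·T⁴ with A_surf = 4πr² = 43.94 m².
T⁴ = 11780/(0.94·5.67×10⁻⁸·43.94) = 5.030×10⁹ K⁴.

T ≈ 266 K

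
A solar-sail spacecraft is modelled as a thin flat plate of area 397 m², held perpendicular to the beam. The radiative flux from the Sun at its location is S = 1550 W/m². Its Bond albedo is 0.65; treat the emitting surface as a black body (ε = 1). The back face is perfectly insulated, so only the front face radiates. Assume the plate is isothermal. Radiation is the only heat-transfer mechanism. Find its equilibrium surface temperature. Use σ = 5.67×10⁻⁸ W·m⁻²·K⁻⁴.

T ≈ 313 K

At equilibrium, absorbed power = emitted power.
Absorbing cross-section = A = 397.0 m²; emitting surface = A = 397.0 m² (ratio 1).
(1−a)S·A_cross = εσ·A_surf·T⁴  ⇒  T⁴ = (1−a)S/(1σ).
T⁴ = 0.350·1550/(1·5.67×10⁻⁸) = 9.568×10⁹ K⁴.
T = (9.568×10⁹)^(1/4).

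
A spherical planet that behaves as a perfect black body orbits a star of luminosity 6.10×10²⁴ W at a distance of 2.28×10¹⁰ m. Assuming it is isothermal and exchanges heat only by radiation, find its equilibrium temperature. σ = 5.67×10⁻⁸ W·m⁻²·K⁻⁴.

T ≈ 253 K

First find the stellar flux at distance d: S = L/(4πd²) = 6.10×10²⁴/(4π·(2.28×10¹⁰)²) = 933.8 W/m².
For an isothermal sphere, absorbed (1−a)S·πr² = emitted σ·4πr²·T⁴, so T⁴ = (1−a)S/(4σ).
T⁴ = 1.00·933.8/(4·5.67×10⁻⁸) = 4.117×10⁹ K⁴.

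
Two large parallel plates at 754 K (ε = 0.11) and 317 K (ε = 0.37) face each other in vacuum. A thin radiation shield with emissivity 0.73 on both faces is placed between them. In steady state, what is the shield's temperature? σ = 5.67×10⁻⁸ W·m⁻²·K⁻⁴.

In steady state the net flux on the hot side equals that on the cold side.
σ(T₁⁴−T_s⁴)/D₁ = σ(T_s⁴−T₂⁴)/D₂, with D₁ = 1/ε₁+1/ε_s−1 = 9.461, D₂ = 1/ε_s+1/ε₂−1 = 3.073.
Solve for T_s⁴: T_s⁴ = (D₂·T₁⁴ + D₁·T₂⁴)/(D₁+D₂) = 8.686×10¹⁰ K⁴.

T_s ≈ 543 K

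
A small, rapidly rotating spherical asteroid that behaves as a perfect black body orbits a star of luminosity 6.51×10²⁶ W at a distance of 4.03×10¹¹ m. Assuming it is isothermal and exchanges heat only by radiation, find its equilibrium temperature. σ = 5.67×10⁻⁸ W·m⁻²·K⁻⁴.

T ≈ 194 K

First find the stellar flux at distance d: S = L/(4πd²) = 6.51×10²⁶/(4π·(4.03×10¹¹)²) = 319.0 W/m².
For an isothermal sphere, absorbed (1−a)S·πr² = emitted σ·4πr²·T⁴, so T⁴ = (1−a)S/(4σ).
T⁴ = 1.00·319.0/(4·5.67×10⁻⁸) = 1.406×10⁹ K⁴.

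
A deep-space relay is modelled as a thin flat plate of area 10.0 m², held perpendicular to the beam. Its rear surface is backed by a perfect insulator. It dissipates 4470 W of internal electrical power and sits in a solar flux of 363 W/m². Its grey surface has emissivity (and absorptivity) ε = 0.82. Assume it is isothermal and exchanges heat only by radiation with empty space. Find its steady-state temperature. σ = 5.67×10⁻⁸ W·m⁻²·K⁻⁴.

T ≈ 356 K

At steady state, absorbed solar power + internal power = radiated power.
Absorbed: α·S·A_cross = 0.82·363·10.00 = 2977 W (cross-section A).
Total input = 2977 + 4470 = 7447 W.
Radiated: εσ·A_surf·T⁴ with A_surf = A = 10.00 m².
T⁴ = 7447/(0.82·5.67×10⁻⁸·10.00) = 1.602×10¹⁰ K⁴.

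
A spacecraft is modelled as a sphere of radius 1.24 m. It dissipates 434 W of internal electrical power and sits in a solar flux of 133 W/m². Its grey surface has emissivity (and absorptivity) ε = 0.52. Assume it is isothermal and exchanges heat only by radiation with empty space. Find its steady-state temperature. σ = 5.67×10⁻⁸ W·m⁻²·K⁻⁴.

At steady state, absorbed solar power + internal power = radiated power.
Absorbed: α·S·A_cross = 0.52·133·4.831 = 334.1 W (cross-section πr²).
Total input = 334.1 + 434 = 768.1 W.
Radiated: εσ·A_surf·T⁴ with A_surf = 4πr² = 19.32 m².
T⁴ = 768.1/(0.52·5.67×10⁻⁸·19.32) = 1.348×10⁹ K⁴.

T ≈ 192 K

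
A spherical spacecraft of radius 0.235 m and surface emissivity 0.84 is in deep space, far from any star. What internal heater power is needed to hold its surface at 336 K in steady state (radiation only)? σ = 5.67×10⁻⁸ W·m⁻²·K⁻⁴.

P ≈ 421 W

P = εσ·4πr²·T⁴.
4πr² = 0.6940 m²; T⁴ = 1.275×10¹⁰ K⁴.
P = 0.84·5.67×10⁻⁸·0.6940·1.275×10¹⁰.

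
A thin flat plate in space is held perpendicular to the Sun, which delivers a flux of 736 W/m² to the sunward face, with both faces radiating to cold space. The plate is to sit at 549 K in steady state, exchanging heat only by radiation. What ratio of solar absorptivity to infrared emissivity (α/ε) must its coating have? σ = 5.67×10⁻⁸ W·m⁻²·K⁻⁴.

Balance: αS·A = εσ·2A·T⁴ ⇒ α/ε = 2σT⁴/S.
α/ε = 2·5.67×10⁻⁸·(549)⁴/736 = 2·5.67×10⁻⁸·9.084×10¹⁰/736.

α/ε ≈ 14.0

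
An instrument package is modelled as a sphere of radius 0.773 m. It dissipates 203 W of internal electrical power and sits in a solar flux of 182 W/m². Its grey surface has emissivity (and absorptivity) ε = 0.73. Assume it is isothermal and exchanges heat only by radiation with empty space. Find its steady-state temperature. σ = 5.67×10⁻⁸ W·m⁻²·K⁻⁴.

T ≈ 195 K

At steady state, absorbed solar power + internal power = radiated power.
Absorbed: α·S·A_cross = 0.73·182·1.877 = 249.4 W (cross-section πr²).
Total input = 249.4 + 203 = 452.4 W.
Radiated: εσ·A_surf·T⁴ with A_surf = 4πr² = 7.509 m².
T⁴ = 452.4/(0.73·5.67×10⁻⁸·7.509) = 1.456×10⁹ K⁴.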